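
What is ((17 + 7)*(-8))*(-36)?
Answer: 6912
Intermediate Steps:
((17 + 7)*(-8))*(-36) = (24*(-8))*(-36) = -192*(-36) = 6912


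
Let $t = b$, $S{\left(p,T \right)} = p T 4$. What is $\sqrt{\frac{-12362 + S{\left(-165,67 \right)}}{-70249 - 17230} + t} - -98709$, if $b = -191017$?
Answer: $98709 + \frac{3 i \sqrt{162418561475191}}{87479} \approx 98709.0 + 437.05 i$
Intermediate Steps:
$S{\left(p,T \right)} = 4 T p$ ($S{\left(p,T \right)} = T p 4 = 4 T p$)
$t = -191017$
$\sqrt{\frac{-12362 + S{\left(-165,67 \right)}}{-70249 - 17230} + t} - -98709 = \sqrt{\frac{-12362 + 4 \cdot 67 \left(-165\right)}{-70249 - 17230} - 191017} - -98709 = \sqrt{\frac{-12362 - 44220}{-87479} - 191017} + 98709 = \sqrt{\left(-56582\right) \left(- \frac{1}{87479}\right) - 191017} + 98709 = \sqrt{\frac{56582}{87479} - 191017} + 98709 = \sqrt{- \frac{16709919561}{87479}} + 98709 = \frac{3 i \sqrt{162418561475191}}{87479} + 98709 = 98709 + \frac{3 i \sqrt{162418561475191}}{87479}$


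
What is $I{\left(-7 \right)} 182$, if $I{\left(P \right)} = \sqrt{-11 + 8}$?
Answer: $182 i \sqrt{3} \approx 315.23 i$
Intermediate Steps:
$I{\left(P \right)} = i \sqrt{3}$ ($I{\left(P \right)} = \sqrt{-3} = i \sqrt{3}$)
$I{\left(-7 \right)} 182 = i \sqrt{3} \cdot 182 = 182 i \sqrt{3}$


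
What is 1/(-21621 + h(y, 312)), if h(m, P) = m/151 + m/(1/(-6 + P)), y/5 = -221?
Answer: -151/54323506 ≈ -2.7796e-6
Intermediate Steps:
y = -1105 (y = 5*(-221) = -1105)
h(m, P) = m/151 + m*(-6 + P) (h(m, P) = m*(1/151) + m*(-6 + P) = m/151 + m*(-6 + P))
1/(-21621 + h(y, 312)) = 1/(-21621 + (1/151)*(-1105)*(-905 + 151*312)) = 1/(-21621 + (1/151)*(-1105)*(-905 + 47112)) = 1/(-21621 + (1/151)*(-1105)*46207) = 1/(-21621 - 51058735/151) = 1/(-54323506/151) = -151/54323506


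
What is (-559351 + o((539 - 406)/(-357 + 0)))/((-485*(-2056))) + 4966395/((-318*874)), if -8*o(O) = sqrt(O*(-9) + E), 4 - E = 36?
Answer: -425645998361/23095222760 - I*sqrt(8279)/135613760 ≈ -18.43 - 6.7094e-7*I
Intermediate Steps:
E = -32 (E = 4 - 1*36 = 4 - 36 = -32)
o(O) = -sqrt(-32 - 9*O)/8 (o(O) = -sqrt(O*(-9) - 32)/8 = -sqrt(-9*O - 32)/8 = -sqrt(-32 - 9*O)/8)
(-559351 + o((539 - 406)/(-357 + 0)))/((-485*(-2056))) + 4966395/((-318*874)) = (-559351 - sqrt(-32 - 9*(539 - 406)/(-357 + 0))/8)/((-485*(-2056))) + 4966395/((-318*874)) = (-559351 - sqrt(-32 - 1197/(-357))/8)/997160 + 4966395/(-277932) = (-559351 - sqrt(-32 - 1197*(-1)/357)/8)*(1/997160) + 4966395*(-1/277932) = (-559351 - sqrt(-32 - 9*(-19/51))/8)*(1/997160) - 1655465/92644 = (-559351 - sqrt(-32 + 57/17)/8)*(1/997160) - 1655465/92644 = (-559351 - I*sqrt(8279)/136)*(1/997160) - 1655465/92644 = (-559351/997160 - I*sqrt(8279)/135613760) - 1655465/92644 = -425645998361/23095222760 - I*sqrt(8279)/135613760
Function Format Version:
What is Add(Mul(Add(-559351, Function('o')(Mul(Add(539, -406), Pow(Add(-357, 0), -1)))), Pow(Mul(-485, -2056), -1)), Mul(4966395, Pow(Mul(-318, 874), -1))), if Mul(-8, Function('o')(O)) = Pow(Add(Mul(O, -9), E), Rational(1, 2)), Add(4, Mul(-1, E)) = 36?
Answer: Add(Rational(-425645998361, 23095222760), Mul(Rational(-1, 135613760), I, Pow(8279, Rational(1, 2)))) ≈ Add(-18.430, Mul(-6.7094e-7, I))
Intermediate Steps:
E = -32 (E = Add(4, Mul(-1, 36)) = Add(4, -36) = -32)
Function('o')(O) = Mul(Rational(-1, 8), Pow(Add(-32, Mul(-9, O)), Rational(1, 2))) (Function('o')(O) = Mul(Rational(-1, 8), Pow(Add(Mul(O, -9), -32), Rational(1, 2))) = Mul(Rational(-1, 8), Pow(Add(Mul(-9, O), -32), Rational(1, 2))) = Mul(Rational(-1, 8), Pow(Add(-32, Mul(-9, O)), Rational(1, 2))))
Add(Mul(Add(-559351, Function('o')(Mul(Add(539, -406), Pow(Add(-357, 0), -1)))), Pow(Mul(-485, -2056), -1)), Mul(4966395, Pow(Mul(-318, 874), -1))) = Add(Mul(Add(-559351, Mul(Rational(-1, 8), Pow(Add(-32, Mul(-9, Mul(Add(539, -406), Pow(Add(-357, 0), -1)))), Rational(1, 2)))), Pow(Mul(-485, -2056), -1)), Mul(4966395, Pow(Mul(-318, 874), -1))) = Add(Mul(Add(-559351, Mul(Rational(-1, 8), Pow(Add(-32, Mul(-9, Mul(133, Pow(-357, -1)))), Rational(1, 2)))), Pow(997160, -1)), Mul(4966395, Pow(-277932, -1))) = Add(Mul(Add(-559351, Mul(Rational(-1, 8), Pow(Add(-32, Mul(-9, Mul(133, Rational(-1, 357)))), Rational(1, 2)))), Rational(1, 997160)), Mul(4966395, Rational(-1, 277932))) = Add(Mul(Add(-559351, Mul(Rational(-1, 8), Pow(Add(-32, Mul(-9, Rational(-19, 51))), Rational(1, 2)))), Rational(1, 997160)), Rational(-1655465, 92644)) = Add(Mul(Add(-559351, Mul(Rational(-1, 8), Pow(Add(-32, Rational(57, 17)), Rational(1, 2)))), Rational(1, 997160)), Rational(-1655465, 92644)) = Add(Mul(Add(-559351, Mul(Rational(-1, 8), Pow(Rational(-487, 17), Rational(1, 2)))), Rational(1, 997160)), Rational(-1655465, 92644)) = Add(Mul(Add(-559351, Mul(Rational(-1, 8), Mul(Rational(1, 17), I, Pow(8279, Rational(1, 2))))), Rational(1, 997160)), Rational(-1655465, 92644)) = Add(Mul(Add(-559351, Mul(Rational(-1, 136), I, Pow(8279, Rational(1, 2)))), Rational(1, 997160)), Rational(-1655465, 92644)) = Add(Add(Rational(-559351, 997160), Mul(Rational(-1, 135613760), I, Pow(8279, Rational(1, 2)))), Rational(-1655465, 92644)) = Add(Rational(-425645998361, 23095222760), Mul(Rational(-1, 135613760), I, Pow(8279, Rational(1, 2))))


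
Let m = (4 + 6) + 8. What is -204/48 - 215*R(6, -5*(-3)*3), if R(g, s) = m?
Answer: -15497/4 ≈ -3874.3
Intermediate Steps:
m = 18 (m = 10 + 8 = 18)
R(g, s) = 18
-204/48 - 215*R(6, -5*(-3)*3) = -204/48 - 215*18 = -204*1/48 - 3870 = -17/4 - 3870 = -15497/4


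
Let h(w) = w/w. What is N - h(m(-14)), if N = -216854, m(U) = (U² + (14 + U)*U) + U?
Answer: -216855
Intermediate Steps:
m(U) = U + U² + U*(14 + U) (m(U) = (U² + U*(14 + U)) + U = U + U² + U*(14 + U))
h(w) = 1
N - h(m(-14)) = -216854 - 1*1 = -216854 - 1 = -216855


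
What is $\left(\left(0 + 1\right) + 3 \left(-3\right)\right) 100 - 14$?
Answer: $-814$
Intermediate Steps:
$\left(\left(0 + 1\right) + 3 \left(-3\right)\right) 100 - 14 = \left(1 - 9\right) 100 - 14 = \left(-8\right) 100 - 14 = -800 - 14 = -814$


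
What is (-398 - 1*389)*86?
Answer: -67682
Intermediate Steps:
(-398 - 1*389)*86 = (-398 - 389)*86 = -787*86 = -67682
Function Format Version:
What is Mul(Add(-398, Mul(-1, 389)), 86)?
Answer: -67682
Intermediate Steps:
Mul(Add(-398, Mul(-1, 389)), 86) = Mul(Add(-398, -389), 86) = Mul(-787, 86) = -67682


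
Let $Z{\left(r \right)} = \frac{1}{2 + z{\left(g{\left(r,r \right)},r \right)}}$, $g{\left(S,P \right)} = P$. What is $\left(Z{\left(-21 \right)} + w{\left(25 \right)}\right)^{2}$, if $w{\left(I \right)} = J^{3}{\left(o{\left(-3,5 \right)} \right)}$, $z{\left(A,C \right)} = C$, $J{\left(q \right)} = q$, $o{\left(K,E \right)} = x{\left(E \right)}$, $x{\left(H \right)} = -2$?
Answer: $\frac{23409}{361} \approx 64.845$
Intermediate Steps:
$o{\left(K,E \right)} = -2$
$w{\left(I \right)} = -8$ ($w{\left(I \right)} = \left(-2\right)^{3} = -8$)
$Z{\left(r \right)} = \frac{1}{2 + r}$
$\left(Z{\left(-21 \right)} + w{\left(25 \right)}\right)^{2} = \left(\frac{1}{2 - 21} - 8\right)^{2} = \left(\frac{1}{-19} - 8\right)^{2} = \left(- \frac{1}{19} - 8\right)^{2} = \left(- \frac{153}{19}\right)^{2} = \frac{23409}{361}$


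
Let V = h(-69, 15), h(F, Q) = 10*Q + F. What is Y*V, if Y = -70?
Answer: -5670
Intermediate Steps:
h(F, Q) = F + 10*Q
V = 81 (V = -69 + 10*15 = -69 + 150 = 81)
Y*V = -70*81 = -5670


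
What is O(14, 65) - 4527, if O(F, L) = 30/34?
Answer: -76944/17 ≈ -4526.1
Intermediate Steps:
O(F, L) = 15/17 (O(F, L) = 30*(1/34) = 15/17)
O(14, 65) - 4527 = 15/17 - 4527 = -76944/17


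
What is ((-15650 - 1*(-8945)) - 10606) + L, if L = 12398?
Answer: -4913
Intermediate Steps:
((-15650 - 1*(-8945)) - 10606) + L = ((-15650 - 1*(-8945)) - 10606) + 12398 = ((-15650 + 8945) - 10606) + 12398 = (-6705 - 10606) + 12398 = -17311 + 12398 = -4913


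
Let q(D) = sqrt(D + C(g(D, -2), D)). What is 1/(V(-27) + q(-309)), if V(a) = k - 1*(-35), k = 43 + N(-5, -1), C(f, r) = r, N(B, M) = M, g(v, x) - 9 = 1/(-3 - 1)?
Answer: 77/6547 - I*sqrt(618)/6547 ≈ 0.011761 - 0.0037971*I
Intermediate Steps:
g(v, x) = 35/4 (g(v, x) = 9 + 1/(-3 - 1) = 9 + 1/(-4) = 9 - 1/4 = 35/4)
k = 42 (k = 43 - 1 = 42)
V(a) = 77 (V(a) = 42 - 1*(-35) = 42 + 35 = 77)
q(D) = sqrt(2)*sqrt(D) (q(D) = sqrt(D + D) = sqrt(2*D) = sqrt(2)*sqrt(D))
1/(V(-27) + q(-309)) = 1/(77 + sqrt(2)*sqrt(-309)) = 1/(77 + sqrt(2)*(I*sqrt(309))) = 1/(77 + I*sqrt(618))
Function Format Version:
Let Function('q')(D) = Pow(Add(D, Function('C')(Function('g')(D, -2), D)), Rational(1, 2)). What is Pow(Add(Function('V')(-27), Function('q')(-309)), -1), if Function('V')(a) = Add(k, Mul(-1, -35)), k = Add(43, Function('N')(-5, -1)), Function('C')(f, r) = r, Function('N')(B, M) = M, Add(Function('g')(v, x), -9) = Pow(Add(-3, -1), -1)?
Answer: Add(Rational(77, 6547), Mul(Rational(-1, 6547), I, Pow(618, Rational(1, 2)))) ≈ Add(0.011761, Mul(-0.0037971, I))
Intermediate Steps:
Function('g')(v, x) = Rational(35, 4) (Function('g')(v, x) = Add(9, Pow(Add(-3, -1), -1)) = Add(9, Pow(-4, -1)) = Add(9, Rational(-1, 4)) = Rational(35, 4))
k = 42 (k = Add(43, -1) = 42)
Function('V')(a) = 77 (Function('V')(a) = Add(42, Mul(-1, -35)) = Add(42, 35) = 77)
Function('q')(D) = Mul(Pow(2, Rational(1, 2)), Pow(D, Rational(1, 2))) (Function('q')(D) = Pow(Add(D, D), Rational(1, 2)) = Pow(Mul(2, D), Rational(1, 2)) = Mul(Pow(2, Rational(1, 2)), Pow(D, Rational(1, 2))))
Pow(Add(Function('V')(-27), Function('q')(-309)), -1) = Pow(Add(77, Mul(Pow(2, Rational(1, 2)), Pow(-309, Rational(1, 2)))), -1) = Pow(Add(77, Mul(Pow(2, Rational(1, 2)), Mul(I, Pow(309, Rational(1, 2))))), -1) = Pow(Add(77, Mul(I, Pow(618, Rational(1, 2)))), -1)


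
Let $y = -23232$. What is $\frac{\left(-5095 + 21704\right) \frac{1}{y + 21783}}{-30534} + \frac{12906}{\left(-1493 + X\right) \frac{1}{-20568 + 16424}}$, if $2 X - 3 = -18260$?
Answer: $\frac{1577510532487945}{313290107046} \approx 5035.3$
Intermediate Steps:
$X = - \frac{18257}{2}$ ($X = \frac{3}{2} + \frac{1}{2} \left(-18260\right) = \frac{3}{2} - 9130 = - \frac{18257}{2} \approx -9128.5$)
$\frac{\left(-5095 + 21704\right) \frac{1}{y + 21783}}{-30534} + \frac{12906}{\left(-1493 + X\right) \frac{1}{-20568 + 16424}} = \frac{\left(-5095 + 21704\right) \frac{1}{-23232 + 21783}}{-30534} + \frac{12906}{\left(-1493 - \frac{18257}{2}\right) \frac{1}{-20568 + 16424}} = \frac{16609}{-1449} \left(- \frac{1}{30534}\right) + \frac{12906}{\left(- \frac{21243}{2}\right) \frac{1}{-4144}} = 16609 \left(- \frac{1}{1449}\right) \left(- \frac{1}{30534}\right) + \frac{12906}{\left(- \frac{21243}{2}\right) \left(- \frac{1}{4144}\right)} = \left(- \frac{16609}{1449}\right) \left(- \frac{1}{30534}\right) + \frac{12906}{\frac{21243}{8288}} = \frac{16609}{44243766} + 12906 \cdot \frac{8288}{21243} = \frac{16609}{44243766} + \frac{35654976}{7081} = \frac{1577510532487945}{313290107046}$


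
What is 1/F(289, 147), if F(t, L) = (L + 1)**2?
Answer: 1/21904 ≈ 4.5654e-5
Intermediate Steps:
F(t, L) = (1 + L)**2
1/F(289, 147) = 1/((1 + 147)**2) = 1/(148**2) = 1/21904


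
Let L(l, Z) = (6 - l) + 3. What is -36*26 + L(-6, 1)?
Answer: -921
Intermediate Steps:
L(l, Z) = 9 - l
-36*26 + L(-6, 1) = -36*26 + (9 - 1*(-6)) = -936 + (9 + 6) = -936 + 15 = -921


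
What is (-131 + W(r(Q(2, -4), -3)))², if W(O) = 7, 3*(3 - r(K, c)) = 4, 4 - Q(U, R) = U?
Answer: 15376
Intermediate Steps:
Q(U, R) = 4 - U
r(K, c) = 5/3 (r(K, c) = 3 - ⅓*4 = 3 - 4/3 = 5/3)
(-131 + W(r(Q(2, -4), -3)))² = (-131 + 7)² = (-124)² = 15376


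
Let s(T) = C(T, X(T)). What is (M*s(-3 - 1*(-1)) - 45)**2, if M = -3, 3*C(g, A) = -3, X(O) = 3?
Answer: 1764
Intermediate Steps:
C(g, A) = -1 (C(g, A) = (1/3)*(-3) = -1)
s(T) = -1
(M*s(-3 - 1*(-1)) - 45)**2 = (-3*(-1) - 45)**2 = (3 - 45)**2 = (-42)**2 = 1764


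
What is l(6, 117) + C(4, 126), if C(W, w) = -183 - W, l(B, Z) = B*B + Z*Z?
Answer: 13538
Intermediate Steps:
l(B, Z) = B**2 + Z**2
l(6, 117) + C(4, 126) = (6**2 + 117**2) + (-183 - 1*4) = (36 + 13689) + (-183 - 4) = 13725 - 187 = 13538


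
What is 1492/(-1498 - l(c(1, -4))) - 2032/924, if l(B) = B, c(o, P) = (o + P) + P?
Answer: -52480/16401 ≈ -3.1998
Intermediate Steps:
c(o, P) = o + 2*P (c(o, P) = (P + o) + P = o + 2*P)
1492/(-1498 - l(c(1, -4))) - 2032/924 = 1492/(-1498 - (1 + 2*(-4))) - 2032/924 = 1492/(-1498 - (1 - 8)) - 2032*1/924 = 1492/(-1498 - 1*(-7)) - 508/231 = 1492/(-1498 + 7) - 508/231 = 1492/(-1491) - 508/231 = 1492*(-1/1491) - 508/231 = -1492/1491 - 508/231 = -52480/16401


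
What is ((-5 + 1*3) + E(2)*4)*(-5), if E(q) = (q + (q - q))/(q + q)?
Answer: 0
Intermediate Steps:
E(q) = ½ (E(q) = (q + 0)/((2*q)) = q*(1/(2*q)) = ½)
((-5 + 1*3) + E(2)*4)*(-5) = ((-5 + 1*3) + (½)*4)*(-5) = ((-5 + 3) + 2)*(-5) = (-2 + 2)*(-5) = 0*(-5) = 0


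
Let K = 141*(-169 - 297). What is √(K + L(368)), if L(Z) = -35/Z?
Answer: I*√556136389/92 ≈ 256.33*I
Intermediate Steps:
K = -65706 (K = 141*(-466) = -65706)
√(K + L(368)) = √(-65706 - 35/368) = √(-24179843/368) = I*√556136389/92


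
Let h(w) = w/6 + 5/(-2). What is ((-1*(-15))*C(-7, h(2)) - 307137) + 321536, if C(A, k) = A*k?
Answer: 29253/2 ≈ 14627.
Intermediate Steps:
h(w) = -5/2 + w/6 (h(w) = w*(⅙) + 5*(-½) = w/6 - 5/2 = -5/2 + w/6)
((-1*(-15))*C(-7, h(2)) - 307137) + 321536 = ((-1*(-15))*(-7*(-5/2 + (⅙)*2)) - 307137) + 321536 = (15*(-7*(-5/2 + ⅓)) - 307137) + 321536 = (15*(-7*(-13/6)) - 307137) + 321536 = (15*(91/6) - 307137) + 321536 = (455/2 - 307137) + 321536 = -613819/2 + 321536 = 29253/2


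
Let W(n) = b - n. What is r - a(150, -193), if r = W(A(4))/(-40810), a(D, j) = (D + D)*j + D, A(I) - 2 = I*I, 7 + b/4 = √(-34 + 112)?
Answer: 1178388773/20405 - 2*√78/20405 ≈ 57750.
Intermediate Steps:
b = -28 + 4*√78 (b = -28 + 4*√(-34 + 112) = -28 + 4*√78 ≈ 7.3270)
A(I) = 2 + I² (A(I) = 2 + I*I = 2 + I²)
W(n) = -28 - n + 4*√78 (W(n) = (-28 + 4*√78) - n = -28 - n + 4*√78)
a(D, j) = D + 2*D*j (a(D, j) = (2*D)*j + D = 2*D*j + D = D + 2*D*j)
r = 23/20405 - 2*√78/20405 (r = (-28 - (2 + 4²) + 4*√78)/(-40810) = (-28 - (2 + 16) + 4*√78)*(-1/40810) = (-28 - 1*18 + 4*√78)*(-1/40810) = (-28 - 18 + 4*√78)*(-1/40810) = (-46 + 4*√78)*(-1/40810) = 23/20405 - 2*√78/20405 ≈ 0.00026153)
r - a(150, -193) = (23/20405 - 2*√78/20405) - 150*(1 + 2*(-193)) = (23/20405 - 2*√78/20405) - 150*(1 - 386) = (23/20405 - 2*√78/20405) - 150*(-385) = (23/20405 - 2*√78/20405) - 1*(-57750) = (23/20405 - 2*√78/20405) + 57750 = 1178388773/20405 - 2*√78/20405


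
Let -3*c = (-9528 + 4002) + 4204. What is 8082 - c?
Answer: 22924/3 ≈ 7641.3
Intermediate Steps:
c = 1322/3 (c = -((-9528 + 4002) + 4204)/3 = -(-5526 + 4204)/3 = -1/3*(-1322) = 1322/3 ≈ 440.67)
8082 - c = 8082 - 1*1322/3 = 8082 - 1322/3 = 22924/3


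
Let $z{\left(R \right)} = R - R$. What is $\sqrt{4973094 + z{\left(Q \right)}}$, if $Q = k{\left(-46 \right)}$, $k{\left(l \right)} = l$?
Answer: $3 \sqrt{552566} \approx 2230.0$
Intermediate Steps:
$Q = -46$
$z{\left(R \right)} = 0$
$\sqrt{4973094 + z{\left(Q \right)}} = \sqrt{4973094 + 0} = \sqrt{4973094} = 3 \sqrt{552566}$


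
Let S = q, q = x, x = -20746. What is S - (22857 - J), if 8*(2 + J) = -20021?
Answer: -368861/8 ≈ -46108.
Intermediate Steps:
J = -20037/8 (J = -2 + (⅛)*(-20021) = -2 - 20021/8 = -20037/8 ≈ -2504.6)
q = -20746
S = -20746
S - (22857 - J) = -20746 - (22857 - 1*(-20037/8)) = -20746 - (22857 + 20037/8) = -20746 - 1*202893/8 = -20746 - 202893/8 = -368861/8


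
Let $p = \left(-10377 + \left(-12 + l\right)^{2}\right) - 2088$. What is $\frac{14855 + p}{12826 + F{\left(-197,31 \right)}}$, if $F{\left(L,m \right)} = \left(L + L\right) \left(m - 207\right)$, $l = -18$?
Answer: $\frac{329}{8217} \approx 0.040039$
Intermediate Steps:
$F{\left(L,m \right)} = 2 L \left(-207 + m\right)$
$p = -11565$ ($p = \left(-10377 + \left(-12 - 18\right)^{2}\right) - 2088 = \left(-10377 + \left(-30\right)^{2}\right) - 2088 = \left(-10377 + 900\right) - 2088 = -9477 - 2088 = -11565$)
$\frac{14855 + p}{12826 + F{\left(-197,31 \right)}} = \frac{14855 - 11565}{12826 + 2 \left(-197\right) \left(-207 + 31\right)} = \frac{3290}{12826 + 2 \left(-197\right) \left(-176\right)} = \frac{3290}{12826 + 69344} = \frac{3290}{82170} = 3290 \cdot \frac{1}{82170} = \frac{329}{8217}$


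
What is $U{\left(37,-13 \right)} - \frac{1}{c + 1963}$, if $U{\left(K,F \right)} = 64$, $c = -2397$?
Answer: $\frac{27777}{434} \approx 64.002$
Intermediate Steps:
$U{\left(37,-13 \right)} - \frac{1}{c + 1963} = 64 - \frac{1}{-2397 + 1963} = 64 - \frac{1}{-434} = 64 - - \frac{1}{434} = 64 + \frac{1}{434} = \frac{27777}{434}$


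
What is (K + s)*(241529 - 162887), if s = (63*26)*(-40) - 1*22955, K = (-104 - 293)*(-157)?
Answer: -2056173732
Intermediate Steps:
K = 62329 (K = -397*(-157) = 62329)
s = -88475 (s = 1638*(-40) - 22955 = -65520 - 22955 = -88475)
(K + s)*(241529 - 162887) = (62329 - 88475)*(241529 - 162887) = -26146*78642 = -2056173732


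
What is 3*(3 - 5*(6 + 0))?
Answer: -81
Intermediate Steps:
3*(3 - 5*(6 + 0)) = 3*(3 - 5*6) = 3*(3 - 30) = 3*(-27) = -81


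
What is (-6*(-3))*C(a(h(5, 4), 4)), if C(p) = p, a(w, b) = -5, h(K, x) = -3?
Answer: -90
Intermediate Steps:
(-6*(-3))*C(a(h(5, 4), 4)) = -6*(-3)*(-5) = 18*(-5) = -90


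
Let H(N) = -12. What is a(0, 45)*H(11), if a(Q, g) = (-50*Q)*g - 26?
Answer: 312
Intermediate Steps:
a(Q, g) = -26 - 50*Q*g (a(Q, g) = -50*Q*g - 26 = -26 - 50*Q*g)
a(0, 45)*H(11) = (-26 - 50*0*45)*(-12) = (-26 + 0)*(-12) = -26*(-12) = 312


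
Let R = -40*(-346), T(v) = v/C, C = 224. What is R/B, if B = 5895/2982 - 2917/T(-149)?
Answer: 2049787040/649780337 ≈ 3.1546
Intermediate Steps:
T(v) = v/224
R = 13840
B = 649780337/148106 (B = 5895/2982 - 2917/((1/224)*(-149)) = 5895*(1/2982) - 2917/(-149/224) = 1965/994 - 2917*(-224/149) = 1965/994 + 653408/149 = 649780337/148106 ≈ 4387.3)
R/B = 13840/(649780337/148106) = 13840*(148106/649780337) = 2049787040/649780337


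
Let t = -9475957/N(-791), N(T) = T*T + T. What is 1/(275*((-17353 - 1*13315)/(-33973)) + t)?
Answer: 21229387970/4948208105839 ≈ 0.0042903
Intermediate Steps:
N(T) = T + T² (N(T) = T² + T = T + T²)
t = -9475957/624890 (t = -9475957*(-1/(791*(1 - 791))) = -9475957/((-791*(-790))) = -9475957/624890 ≈ -15.164)
1/(275*((-17353 - 1*13315)/(-33973)) + t) = 1/(275*((-17353 - 1*13315)/(-33973)) - 9475957/624890) = 1/(275*((-17353 - 13315)*(-1/33973)) - 9475957/624890) = 1/(275*(-30668*(-1/33973)) - 9475957/624890) = 1/(275*(30668/33973) - 9475957/624890) = 1/(8433700/33973 - 9475957/624890) = 1/(4948208105839/21229387970) = 21229387970/4948208105839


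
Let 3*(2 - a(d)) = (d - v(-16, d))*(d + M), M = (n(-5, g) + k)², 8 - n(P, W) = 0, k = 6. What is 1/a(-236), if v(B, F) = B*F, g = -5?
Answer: -3/160474 ≈ -1.8695e-5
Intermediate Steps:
n(P, W) = 8 (n(P, W) = 8 - 1*0 = 8 + 0 = 8)
M = 196 (M = (8 + 6)² = 14² = 196)
a(d) = 2 - 17*d*(196 + d)/3 (a(d) = 2 - (d - (-16)*d)*(d + 196)/3 = 2 - (d + 16*d)*(196 + d)/3 = 2 - 17*d*(196 + d)/3)
1/a(-236) = 1/(2 - 3332/3*(-236) - 17/3*(-236)²) = 1/(2 + 786352/3 - 17/3*55696) = 1/(2 + 786352/3 - 946832/3) = 1/(-160474/3) = -3/160474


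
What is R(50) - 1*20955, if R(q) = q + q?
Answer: -20855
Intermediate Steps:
R(q) = 2*q
R(50) - 1*20955 = 2*50 - 1*20955 = 100 - 20955 = -20855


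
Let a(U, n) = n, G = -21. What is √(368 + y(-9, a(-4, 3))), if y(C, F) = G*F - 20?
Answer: √285 ≈ 16.882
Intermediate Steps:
y(C, F) = -20 - 21*F (y(C, F) = -21*F - 20 = -20 - 21*F)
√(368 + y(-9, a(-4, 3))) = √(368 + (-20 - 21*3)) = √(368 + (-20 - 63)) = √(368 - 83) = √285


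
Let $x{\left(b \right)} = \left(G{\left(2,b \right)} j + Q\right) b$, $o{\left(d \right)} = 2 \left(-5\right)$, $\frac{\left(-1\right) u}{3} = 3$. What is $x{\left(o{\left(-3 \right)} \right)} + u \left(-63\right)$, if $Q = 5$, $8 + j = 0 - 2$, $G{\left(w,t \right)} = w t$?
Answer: $-1483$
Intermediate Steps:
$G{\left(w,t \right)} = t w$
$u = -9$ ($u = \left(-3\right) 3 = -9$)
$j = -10$ ($j = -8 + \left(0 - 2\right) = -8 - 2 = -10$)
$o{\left(d \right)} = -10$
$x{\left(b \right)} = b \left(5 - 20 b\right)$ ($x{\left(b \right)} = \left(b 2 \left(-10\right) + 5\right) b = \left(2 b \left(-10\right) + 5\right) b = \left(- 20 b + 5\right) b = \left(5 - 20 b\right) b = b \left(5 - 20 b\right)$)
$x{\left(o{\left(-3 \right)} \right)} + u \left(-63\right) = 5 \left(-10\right) \left(1 - -40\right) - -567 = 5 \left(-10\right) \left(1 + 40\right) + 567 = 5 \left(-10\right) 41 + 567 = -2050 + 567 = -1483$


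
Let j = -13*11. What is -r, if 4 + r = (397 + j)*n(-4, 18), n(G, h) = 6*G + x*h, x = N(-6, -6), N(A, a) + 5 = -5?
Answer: 51820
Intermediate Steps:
N(A, a) = -10 (N(A, a) = -5 - 5 = -10)
x = -10
n(G, h) = -10*h + 6*G (n(G, h) = 6*G - 10*h = -10*h + 6*G)
j = -143
r = -51820 (r = -4 + (397 - 143)*(-10*18 + 6*(-4)) = -4 + 254*(-180 - 24) = -4 + 254*(-204) = -4 - 51816 = -51820)
-r = -1*(-51820) = 51820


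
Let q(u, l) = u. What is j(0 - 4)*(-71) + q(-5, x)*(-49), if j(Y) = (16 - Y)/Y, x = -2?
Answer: 600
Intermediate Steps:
j(Y) = (16 - Y)/Y
j(0 - 4)*(-71) + q(-5, x)*(-49) = ((16 - (0 - 4))/(0 - 4))*(-71) - 5*(-49) = ((16 - 1*(-4))/(-4))*(-71) + 245 = -(16 + 4)/4*(-71) + 245 = -¼*20*(-71) + 245 = -5*(-71) + 245 = 355 + 245 = 600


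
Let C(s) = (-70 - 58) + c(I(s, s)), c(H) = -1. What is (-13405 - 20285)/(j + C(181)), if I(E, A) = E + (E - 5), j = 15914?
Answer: -6738/3157 ≈ -2.1343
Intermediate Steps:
I(E, A) = -5 + 2*E (I(E, A) = E + (-5 + E) = -5 + 2*E)
C(s) = -129 (C(s) = (-70 - 58) - 1 = -128 - 1 = -129)
(-13405 - 20285)/(j + C(181)) = (-13405 - 20285)/(15914 - 129) = -33690/15785 = -33690*1/15785 = -6738/3157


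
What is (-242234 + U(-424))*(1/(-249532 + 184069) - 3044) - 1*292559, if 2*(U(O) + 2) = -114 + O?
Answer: 16101555836516/21821 ≈ 7.3789e+8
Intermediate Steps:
U(O) = -59 + O/2 (U(O) = -2 + (-114 + O)/2 = -2 + (-57 + O/2) = -59 + O/2)
(-242234 + U(-424))*(1/(-249532 + 184069) - 3044) - 1*292559 = (-242234 + (-59 + (1/2)*(-424)))*(1/(-249532 + 184069) - 3044) - 1*292559 = (-242234 + (-59 - 212))*(1/(-65463) - 3044) - 292559 = (-242234 - 271)*(-1/65463 - 3044) - 292559 = -242505*(-199269373/65463) - 292559 = 16107939766455/21821 - 292559 = 16101555836516/21821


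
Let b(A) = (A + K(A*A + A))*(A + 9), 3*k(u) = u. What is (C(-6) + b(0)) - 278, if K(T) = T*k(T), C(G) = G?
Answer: -284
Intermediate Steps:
k(u) = u/3
K(T) = T**2/3 (K(T) = T*(T/3) = T**2/3)
b(A) = (9 + A)*(A + (A + A**2)**2/3) (b(A) = (A + (A*A + A)**2/3)*(A + 9) = (A + (A**2 + A)**2/3)*(9 + A) = (A + (A + A**2)**2/3)*(9 + A) = (9 + A)*(A + (A + A**2)**2/3))
(C(-6) + b(0)) - 278 = (-6 + (1/3)*0*(27 + 0**4 + 11*0**3 + 12*0 + 19*0**2)) - 278 = (-6 + (1/3)*0*(27 + 0 + 11*0 + 0 + 19*0)) - 278 = (-6 + (1/3)*0*(27 + 0 + 0 + 0 + 0)) - 278 = (-6 + (1/3)*0*27) - 278 = (-6 + 0) - 278 = -6 - 278 = -284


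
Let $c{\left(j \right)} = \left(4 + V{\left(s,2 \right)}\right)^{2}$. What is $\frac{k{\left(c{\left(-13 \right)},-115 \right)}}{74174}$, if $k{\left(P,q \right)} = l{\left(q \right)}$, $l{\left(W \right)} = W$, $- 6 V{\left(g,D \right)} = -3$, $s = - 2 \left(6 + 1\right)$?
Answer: $- \frac{115}{74174} \approx -0.0015504$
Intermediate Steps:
$s = -14$ ($s = \left(-2\right) 7 = -14$)
$V{\left(g,D \right)} = \frac{1}{2}$ ($V{\left(g,D \right)} = \left(- \frac{1}{6}\right) \left(-3\right) = \frac{1}{2}$)
$c{\left(j \right)} = \frac{81}{4}$ ($c{\left(j \right)} = \left(4 + \frac{1}{2}\right)^{2} = \left(\frac{9}{2}\right)^{2} = \frac{81}{4}$)
$k{\left(P,q \right)} = q$
$\frac{k{\left(c{\left(-13 \right)},-115 \right)}}{74174} = - \frac{115}{74174}$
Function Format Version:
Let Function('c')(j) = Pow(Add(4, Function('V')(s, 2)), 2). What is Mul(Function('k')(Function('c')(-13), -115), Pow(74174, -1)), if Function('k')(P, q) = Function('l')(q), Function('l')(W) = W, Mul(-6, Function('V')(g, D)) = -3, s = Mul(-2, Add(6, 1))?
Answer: Rational(-115, 74174) ≈ -0.0015504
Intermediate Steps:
s = -14 (s = Mul(-2, 7) = -14)
Function('V')(g, D) = Rational(1, 2) (Function('V')(g, D) = Mul(Rational(-1, 6), -3) = Rational(1, 2))
Function('c')(j) = Rational(81, 4) (Function('c')(j) = Pow(Add(4, Rational(1, 2)), 2) = Pow(Rational(9, 2), 2) = Rational(81, 4))
Function('k')(P, q) = q
Mul(Function('k')(Function('c')(-13), -115), Pow(74174, -1)) = Mul(-115, Pow(74174, -1)) = Mul(-115, Rational(1, 74174)) = Rational(-115, 74174)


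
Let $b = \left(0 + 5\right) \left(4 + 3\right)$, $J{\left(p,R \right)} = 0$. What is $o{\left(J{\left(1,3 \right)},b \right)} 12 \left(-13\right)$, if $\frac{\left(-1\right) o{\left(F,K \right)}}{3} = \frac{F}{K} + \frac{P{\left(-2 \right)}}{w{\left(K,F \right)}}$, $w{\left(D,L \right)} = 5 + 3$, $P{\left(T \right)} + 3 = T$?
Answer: $- \frac{585}{2} \approx -292.5$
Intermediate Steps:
$P{\left(T \right)} = -3 + T$
$b = 35$ ($b = 5 \cdot 7 = 35$)
$w{\left(D,L \right)} = 8$
$o{\left(F,K \right)} = \frac{15}{8} - \frac{3 F}{K}$ ($o{\left(F,K \right)} = - 3 \left(\frac{F}{K} + \frac{-3 - 2}{8}\right) = - 3 \left(\frac{F}{K} - \frac{5}{8}\right) = - 3 \left(- \frac{5}{8} + \frac{F}{K}\right) = \frac{15}{8} - \frac{3 F}{K}$)
$o{\left(J{\left(1,3 \right)},b \right)} 12 \left(-13\right) = \left(\frac{15}{8} - \frac{0}{35}\right) 12 \left(-13\right) = \left(\frac{15}{8} - 0 \cdot \frac{1}{35}\right) 12 \left(-13\right) = \left(\frac{15}{8} + 0\right) 12 \left(-13\right) = \frac{15}{8} \cdot 12 \left(-13\right) = \frac{45}{2} \left(-13\right) = - \frac{585}{2}$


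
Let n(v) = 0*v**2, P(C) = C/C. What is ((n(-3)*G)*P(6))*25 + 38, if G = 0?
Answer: 38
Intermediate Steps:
P(C) = 1
n(v) = 0
((n(-3)*G)*P(6))*25 + 38 = ((0*0)*1)*25 + 38 = (0*1)*25 + 38 = 0*25 + 38 = 0 + 38 = 38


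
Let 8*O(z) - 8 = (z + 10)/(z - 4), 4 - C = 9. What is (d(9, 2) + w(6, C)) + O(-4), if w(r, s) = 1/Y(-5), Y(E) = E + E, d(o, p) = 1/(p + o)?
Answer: 1579/1760 ≈ 0.89716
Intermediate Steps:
C = -5 (C = 4 - 1*9 = 4 - 9 = -5)
O(z) = 1 + (10 + z)/(8*(-4 + z)) (O(z) = 1 + ((z + 10)/(z - 4))/8 = 1 + ((10 + z)/(-4 + z))/8 = 1 + (10 + z)/(8*(-4 + z)))
d(o, p) = 1/(o + p)
Y(E) = 2*E
w(r, s) = -⅒ (w(r, s) = 1/(2*(-5)) = 1/(-10) = -⅒)
(d(9, 2) + w(6, C)) + O(-4) = (1/(9 + 2) - ⅒) + (-22 + 9*(-4))/(8*(-4 - 4)) = (1/11 - ⅒) + (⅛)*(-22 - 36)/(-8) = (1/11 - ⅒) + (⅛)*(-⅛)*(-58) = -1/110 + 29/32 = 1579/1760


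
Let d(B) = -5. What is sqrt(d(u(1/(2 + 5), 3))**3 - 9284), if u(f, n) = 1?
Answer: 97*I ≈ 97.0*I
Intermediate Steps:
sqrt(d(u(1/(2 + 5), 3))**3 - 9284) = sqrt((-5)**3 - 9284) = sqrt(-125 - 9284) = sqrt(-9409) = 97*I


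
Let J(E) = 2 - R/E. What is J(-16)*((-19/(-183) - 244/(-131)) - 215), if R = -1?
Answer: -79159337/191784 ≈ -412.75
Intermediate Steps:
J(E) = 2 + 1/E (J(E) = 2 - (-1)/E = 2 + 1/E)
J(-16)*((-19/(-183) - 244/(-131)) - 215) = (2 + 1/(-16))*((-19/(-183) - 244/(-131)) - 215) = (2 - 1/16)*((-19*(-1/183) - 244*(-1/131)) - 215) = 31*((19/183 + 244/131) - 215)/16 = 31*(47141/23973 - 215)/16 = (31/16)*(-5107054/23973) = -79159337/191784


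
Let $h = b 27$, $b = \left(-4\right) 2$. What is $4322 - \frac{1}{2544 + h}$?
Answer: $\frac{10061615}{2328} \approx 4322.0$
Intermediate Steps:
$b = -8$
$h = -216$ ($h = \left(-8\right) 27 = -216$)
$4322 - \frac{1}{2544 + h} = 4322 - \frac{1}{2544 - 216} = 4322 - \frac{1}{2328} = \frac{10061615}{2328}$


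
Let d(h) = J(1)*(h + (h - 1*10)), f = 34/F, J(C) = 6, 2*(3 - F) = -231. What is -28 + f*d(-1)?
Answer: -3844/79 ≈ -48.658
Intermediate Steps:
F = 237/2 (F = 3 - ½*(-231) = 3 + 231/2 = 237/2 ≈ 118.50)
f = 68/237 (f = 34/(237/2) = 34*(2/237) = 68/237 ≈ 0.28692)
d(h) = -60 + 12*h (d(h) = 6*(h + (h - 1*10)) = 6*(h + (h - 10)) = 6*(h + (-10 + h)) = 6*(-10 + 2*h) = -60 + 12*h)
-28 + f*d(-1) = -28 + 68*(-60 + 12*(-1))/237 = -28 + 68*(-60 - 12)/237 = -28 + (68/237)*(-72) = -28 - 1632/79 = -3844/79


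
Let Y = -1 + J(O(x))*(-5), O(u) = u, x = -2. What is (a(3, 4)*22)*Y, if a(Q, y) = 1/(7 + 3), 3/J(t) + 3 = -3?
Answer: 33/10 ≈ 3.3000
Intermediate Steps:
J(t) = -½ (J(t) = 3/(-3 - 3) = 3/(-6) = 3*(-⅙) = -½)
a(Q, y) = ⅒ (a(Q, y) = 1/10 = ⅒)
Y = 3/2 (Y = -1 - ½*(-5) = -1 + 5/2 = 3/2 ≈ 1.5000)
(a(3, 4)*22)*Y = ((⅒)*22)*(3/2) = (11/5)*(3/2) = 33/10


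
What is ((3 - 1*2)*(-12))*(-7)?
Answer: 84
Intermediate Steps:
((3 - 1*2)*(-12))*(-7) = ((3 - 2)*(-12))*(-7) = (1*(-12))*(-7) = -12*(-7) = 84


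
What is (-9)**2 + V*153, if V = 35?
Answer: 5436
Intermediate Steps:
(-9)**2 + V*153 = (-9)**2 + 35*153 = 81 + 5355 = 5436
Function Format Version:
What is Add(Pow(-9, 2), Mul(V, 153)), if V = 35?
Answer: 5436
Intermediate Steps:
Add(Pow(-9, 2), Mul(V, 153)) = Add(Pow(-9, 2), Mul(35, 153)) = Add(81, 5355) = 5436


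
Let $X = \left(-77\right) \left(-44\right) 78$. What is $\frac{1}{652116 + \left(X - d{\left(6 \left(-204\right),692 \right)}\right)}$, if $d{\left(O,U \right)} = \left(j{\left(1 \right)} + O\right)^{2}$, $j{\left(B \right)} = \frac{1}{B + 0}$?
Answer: $- \frac{1}{579349} \approx -1.7261 \cdot 10^{-6}$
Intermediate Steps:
$j{\left(B \right)} = \frac{1}{B}$
$X = 264264$ ($X = 3388 \cdot 78 = 264264$)
$d{\left(O,U \right)} = \left(1 + O\right)^{2}$ ($d{\left(O,U \right)} = \left(1^{-1} + O\right)^{2} = \left(1 + O\right)^{2}$)
$\frac{1}{652116 + \left(X - d{\left(6 \left(-204\right),692 \right)}\right)} = \frac{1}{652116 + \left(264264 - \left(1 + 6 \left(-204\right)\right)^{2}\right)} = \frac{1}{652116 + \left(264264 - \left(1 - 1224\right)^{2}\right)} = \frac{1}{652116 + \left(264264 - \left(-1223\right)^{2}\right)} = \frac{1}{652116 + \left(264264 - 1495729\right)} = \frac{1}{652116 - 1231465} = \frac{1}{-579349} = - \frac{1}{579349}$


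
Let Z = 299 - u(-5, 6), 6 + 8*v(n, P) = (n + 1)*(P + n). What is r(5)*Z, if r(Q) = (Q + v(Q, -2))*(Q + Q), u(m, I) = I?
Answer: 19045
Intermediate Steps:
v(n, P) = -¾ + (1 + n)*(P + n)/8 (v(n, P) = -¾ + ((n + 1)*(P + n))/8 = -¾ + ((1 + n)*(P + n))/8 = -¾ + (1 + n)*(P + n)/8)
r(Q) = 2*Q*(-1 + Q²/8 + 7*Q/8) (r(Q) = (Q + (-¾ + (⅛)*(-2) + Q/8 + Q²/8 + (⅛)*(-2)*Q))*(Q + Q) = (Q + (-¾ - ¼ + Q/8 + Q²/8 - Q/4))*(2*Q) = (Q + (-1 - Q/8 + Q²/8))*(2*Q) = (-1 + Q²/8 + 7*Q/8)*(2*Q) = 2*Q*(-1 + Q²/8 + 7*Q/8))
Z = 293 (Z = 299 - 1*6 = 299 - 6 = 293)
r(5)*Z = ((¼)*5*(-8 + 5² + 7*5))*293 = ((¼)*5*(-8 + 25 + 35))*293 = ((¼)*5*52)*293 = 65*293 = 19045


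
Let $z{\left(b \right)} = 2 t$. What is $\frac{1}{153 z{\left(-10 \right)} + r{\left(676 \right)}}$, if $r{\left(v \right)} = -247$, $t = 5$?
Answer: $\frac{1}{1283} \approx 0.00077942$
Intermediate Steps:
$z{\left(b \right)} = 10$ ($z{\left(b \right)} = 2 \cdot 5 = 10$)
$\frac{1}{153 z{\left(-10 \right)} + r{\left(676 \right)}} = \frac{1}{153 \cdot 10 - 247} = \frac{1}{1530 - 247} = \frac{1}{1283}$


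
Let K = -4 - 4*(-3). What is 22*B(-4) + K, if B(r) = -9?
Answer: -190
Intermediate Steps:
K = 8 (K = -4 + 12 = 8)
22*B(-4) + K = 22*(-9) + 8 = -198 + 8 = -190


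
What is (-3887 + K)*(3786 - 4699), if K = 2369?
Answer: 1385934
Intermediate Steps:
(-3887 + K)*(3786 - 4699) = (-3887 + 2369)*(3786 - 4699) = -1518*(-913) = 1385934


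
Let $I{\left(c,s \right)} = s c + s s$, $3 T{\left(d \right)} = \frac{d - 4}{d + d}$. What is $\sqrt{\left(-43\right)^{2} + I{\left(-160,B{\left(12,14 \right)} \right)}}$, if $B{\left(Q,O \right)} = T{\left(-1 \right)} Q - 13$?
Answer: $\sqrt{2338} \approx 48.353$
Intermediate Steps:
$T{\left(d \right)} = \frac{-4 + d}{6 d}$ ($T{\left(d \right)} = \frac{\left(d - 4\right) \frac{1}{d + d}}{3} = \frac{\left(-4 + d\right) \frac{1}{2 d}}{3} = \frac{\frac{1}{2} \frac{1}{d} \left(-4 + d\right)}{3} = \frac{-4 + d}{6 d}$)
$B{\left(Q,O \right)} = -13 + \frac{5 Q}{6}$ ($B{\left(Q,O \right)} = \frac{-4 - 1}{6 \left(-1\right)} Q - 13 = \frac{1}{6} \left(-1\right) \left(-5\right) Q - 13 = \frac{5 Q}{6} - 13 = -13 + \frac{5 Q}{6}$)
$I{\left(c,s \right)} = s^{2} + c s$ ($I{\left(c,s \right)} = c s + s^{2} = s^{2} + c s$)
$\sqrt{\left(-43\right)^{2} + I{\left(-160,B{\left(12,14 \right)} \right)}} = \sqrt{\left(-43\right)^{2} + \left(-13 + \frac{5}{6} \cdot 12\right) \left(-160 + \left(-13 + \frac{5}{6} \cdot 12\right)\right)} = \sqrt{1849 + \left(-13 + 10\right) \left(-160 + \left(-13 + 10\right)\right)} = \sqrt{1849 - 3 \left(-160 - 3\right)} = \sqrt{1849 - -489} = \sqrt{1849 + 489} = \sqrt{2338}$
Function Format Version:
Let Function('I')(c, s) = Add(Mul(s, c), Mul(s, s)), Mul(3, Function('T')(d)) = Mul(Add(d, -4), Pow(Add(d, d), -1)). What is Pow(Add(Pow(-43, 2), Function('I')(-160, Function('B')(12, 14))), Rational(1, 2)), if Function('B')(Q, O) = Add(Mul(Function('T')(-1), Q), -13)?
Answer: Pow(2338, Rational(1, 2)) ≈ 48.353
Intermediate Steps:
Function('T')(d) = Mul(Rational(1, 6), Pow(d, -1), Add(-4, d)) (Function('T')(d) = Mul(Rational(1, 3), Mul(Add(d, -4), Pow(Add(d, d), -1))) = Mul(Rational(1, 3), Mul(Add(-4, d), Pow(Mul(2, d), -1))) = Mul(Rational(1, 3), Mul(Add(-4, d), Mul(Rational(1, 2), Pow(d, -1)))) = Mul(Rational(1, 3), Mul(Rational(1, 2), Pow(d, -1), Add(-4, d))) = Mul(Rational(1, 6), Pow(d, -1), Add(-4, d)))
Function('B')(Q, O) = Add(-13, Mul(Rational(5, 6), Q)) (Function('B')(Q, O) = Add(Mul(Mul(Rational(1, 6), Pow(-1, -1), Add(-4, -1)), Q), -13) = Add(Mul(Mul(Rational(1, 6), -1, -5), Q), -13) = Add(Mul(Rational(5, 6), Q), -13) = Add(-13, Mul(Rational(5, 6), Q)))
Function('I')(c, s) = Add(Pow(s, 2), Mul(c, s)) (Function('I')(c, s) = Add(Mul(c, s), Pow(s, 2)) = Add(Pow(s, 2), Mul(c, s)))
Pow(Add(Pow(-43, 2), Function('I')(-160, Function('B')(12, 14))), Rational(1, 2)) = Pow(Add(Pow(-43, 2), Mul(Add(-13, Mul(Rational(5, 6), 12)), Add(-160, Add(-13, Mul(Rational(5, 6), 12))))), Rational(1, 2)) = Pow(Add(1849, Mul(Add(-13, 10), Add(-160, Add(-13, 10)))), Rational(1, 2)) = Pow(Add(1849, Mul(-3, Add(-160, -3))), Rational(1, 2)) = Pow(Add(1849, Mul(-3, -163)), Rational(1, 2)) = Pow(Add(1849, 489), Rational(1, 2)) = Pow(2338, Rational(1, 2))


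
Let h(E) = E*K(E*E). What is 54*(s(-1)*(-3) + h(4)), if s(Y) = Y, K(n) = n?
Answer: 3618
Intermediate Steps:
h(E) = E³ (h(E) = E*(E*E) = E*E² = E³)
54*(s(-1)*(-3) + h(4)) = 54*(-1*(-3) + 4³) = 54*(3 + 64) = 54*67 = 3618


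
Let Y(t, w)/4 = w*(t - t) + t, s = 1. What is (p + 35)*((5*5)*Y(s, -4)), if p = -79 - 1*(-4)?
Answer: -4000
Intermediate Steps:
p = -75 (p = -79 + 4 = -75)
Y(t, w) = 4*t (Y(t, w) = 4*(w*(t - t) + t) = 4*(w*0 + t) = 4*(0 + t) = 4*t)
(p + 35)*((5*5)*Y(s, -4)) = (-75 + 35)*((5*5)*(4*1)) = -1000*4 = -40*100 = -4000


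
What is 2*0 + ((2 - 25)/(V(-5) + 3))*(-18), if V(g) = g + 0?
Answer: -207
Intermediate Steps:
V(g) = g
2*0 + ((2 - 25)/(V(-5) + 3))*(-18) = 2*0 + ((2 - 25)/(-5 + 3))*(-18) = 0 - 23/(-2)*(-18) = 0 - 23*(-½)*(-18) = 0 + (23/2)*(-18) = 0 - 207 = -207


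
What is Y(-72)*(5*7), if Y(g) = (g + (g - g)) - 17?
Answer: -3115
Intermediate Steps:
Y(g) = -17 + g (Y(g) = (g + 0) - 17 = g - 17 = -17 + g)
Y(-72)*(5*7) = (-17 - 72)*(5*7) = -89*35 = -3115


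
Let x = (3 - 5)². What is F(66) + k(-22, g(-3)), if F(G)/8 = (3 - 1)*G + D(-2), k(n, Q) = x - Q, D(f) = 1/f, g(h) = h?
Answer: 1059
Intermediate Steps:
x = 4 (x = (-2)² = 4)
k(n, Q) = 4 - Q
F(G) = -4 + 16*G (F(G) = 8*((3 - 1)*G + 1/(-2)) = 8*(2*G - ½) = 8*(-½ + 2*G) = -4 + 16*G)
F(66) + k(-22, g(-3)) = (-4 + 16*66) + (4 - 1*(-3)) = (-4 + 1056) + (4 + 3) = 1052 + 7 = 1059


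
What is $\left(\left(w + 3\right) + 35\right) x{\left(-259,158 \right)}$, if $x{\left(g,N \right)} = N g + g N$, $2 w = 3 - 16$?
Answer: $-2578086$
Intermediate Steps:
$w = - \frac{13}{2}$ ($w = \frac{3 - 16}{2} = \frac{1}{2} \left(-13\right) = - \frac{13}{2} \approx -6.5$)
$x{\left(g,N \right)} = 2 N g$ ($x{\left(g,N \right)} = N g + N g = 2 N g$)
$\left(\left(w + 3\right) + 35\right) x{\left(-259,158 \right)} = \left(\left(- \frac{13}{2} + 3\right) + 35\right) 2 \cdot 158 \left(-259\right) = \left(- \frac{7}{2} + 35\right) \left(-81844\right) = \frac{63}{2} \left(-81844\right) = -2578086$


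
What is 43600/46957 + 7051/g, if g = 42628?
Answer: 2189674607/2001682996 ≈ 1.0939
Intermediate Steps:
43600/46957 + 7051/g = 43600/46957 + 7051/42628 = 2189674607/2001682996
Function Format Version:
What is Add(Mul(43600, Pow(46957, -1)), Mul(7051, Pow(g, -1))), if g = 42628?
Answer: Rational(2189674607, 2001682996) ≈ 1.0939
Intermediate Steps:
Add(Mul(43600, Pow(46957, -1)), Mul(7051, Pow(g, -1))) = Add(Mul(43600, Pow(46957, -1)), Mul(7051, Pow(42628, -1))) = Add(Mul(43600, Rational(1, 46957)), Mul(7051, Rational(1, 42628))) = Add(Rational(43600, 46957), Rational(7051, 42628)) = Rational(2189674607, 2001682996)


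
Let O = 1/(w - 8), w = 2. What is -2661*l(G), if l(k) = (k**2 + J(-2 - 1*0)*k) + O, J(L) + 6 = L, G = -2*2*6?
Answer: -4086409/2 ≈ -2.0432e+6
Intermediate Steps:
O = -1/6 (O = 1/(2 - 8) = 1/(-6) = -1/6 ≈ -0.16667)
G = -24 (G = -4*6 = -24)
J(L) = -6 + L
l(k) = -1/6 + k**2 - 8*k (l(k) = (k**2 + (-6 + (-2 - 1*0))*k) - 1/6 = (k**2 + (-6 + (-2 + 0))*k) - 1/6 = (k**2 + (-6 - 2)*k) - 1/6 = (k**2 - 8*k) - 1/6 = -1/6 + k**2 - 8*k)
-2661*l(G) = -2661*(-1/6 + (-24)**2 - 8*(-24)) = -2661*(-1/6 + 576 + 192) = -2661*4607/6 = -4086409/2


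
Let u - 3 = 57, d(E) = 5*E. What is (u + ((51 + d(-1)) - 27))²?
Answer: 6241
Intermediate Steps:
u = 60 (u = 3 + 57 = 60)
(u + ((51 + d(-1)) - 27))² = (60 + ((51 + 5*(-1)) - 27))² = (60 + ((51 - 5) - 27))² = (60 + (46 - 27))² = (60 + 19)² = 79² = 6241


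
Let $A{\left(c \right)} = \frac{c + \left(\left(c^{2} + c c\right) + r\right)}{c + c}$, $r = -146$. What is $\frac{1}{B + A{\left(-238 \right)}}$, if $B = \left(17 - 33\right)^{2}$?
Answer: $\frac{119}{2238} \approx 0.053172$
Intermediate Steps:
$B = 256$ ($B = \left(-16\right)^{2} = 256$)
$A{\left(c \right)} = \frac{-146 + c + 2 c^{2}}{2 c}$ ($A{\left(c \right)} = \frac{c - \left(146 - c^{2} - c c\right)}{c + c} = \frac{c + \left(\left(c^{2} + c^{2}\right) - 146\right)}{2 c} = \left(c + \left(2 c^{2} - 146\right)\right) \frac{1}{2 c} = \left(c + \left(-146 + 2 c^{2}\right)\right) \frac{1}{2 c} = \left(-146 + c + 2 c^{2}\right) \frac{1}{2 c} = \frac{-146 + c + 2 c^{2}}{2 c}$)
$\frac{1}{B + A{\left(-238 \right)}} = \frac{1}{256 - \left(\frac{475}{2} - \frac{73}{238}\right)} = \frac{1}{256 - \frac{28226}{119}} = \frac{1}{\frac{2238}{119}} = \frac{119}{2238}$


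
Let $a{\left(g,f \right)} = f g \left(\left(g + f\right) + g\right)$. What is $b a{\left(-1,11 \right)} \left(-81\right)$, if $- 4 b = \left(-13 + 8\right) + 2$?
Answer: $\frac{24057}{4} \approx 6014.3$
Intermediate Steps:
$a{\left(g,f \right)} = f g \left(f + 2 g\right)$ ($a{\left(g,f \right)} = f g \left(\left(f + g\right) + g\right) = f g \left(f + 2 g\right)$)
$b = \frac{3}{4}$ ($b = - \frac{\left(-13 + 8\right) + 2}{4} = - \frac{-5 + 2}{4} = \left(- \frac{1}{4}\right) \left(-3\right) = \frac{3}{4} \approx 0.75$)
$b a{\left(-1,11 \right)} \left(-81\right) = \frac{3 \cdot 11 \left(-1\right) \left(11 + 2 \left(-1\right)\right)}{4} \left(-81\right) = \frac{3 \cdot 11 \left(-1\right) \left(11 - 2\right)}{4} \left(-81\right) = \frac{3 \cdot 11 \left(-1\right) 9}{4} \left(-81\right) = \frac{3}{4} \left(-99\right) \left(-81\right) = \left(- \frac{297}{4}\right) \left(-81\right) = \frac{24057}{4}$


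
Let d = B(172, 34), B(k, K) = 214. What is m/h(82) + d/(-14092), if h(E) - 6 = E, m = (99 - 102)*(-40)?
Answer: 104513/77506 ≈ 1.3484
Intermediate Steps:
m = 120 (m = -3*(-40) = 120)
d = 214
h(E) = 6 + E
m/h(82) + d/(-14092) = 120/(6 + 82) + 214/(-14092) = 120/88 + 214*(-1/14092) = 120*(1/88) - 107/7046 = 15/11 - 107/7046 = 104513/77506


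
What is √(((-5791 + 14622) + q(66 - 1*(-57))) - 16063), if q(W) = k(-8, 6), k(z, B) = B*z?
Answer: 4*I*√455 ≈ 85.323*I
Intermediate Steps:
q(W) = -48 (q(W) = 6*(-8) = -48)
√(((-5791 + 14622) + q(66 - 1*(-57))) - 16063) = √(((-5791 + 14622) - 48) - 16063) = √((8831 - 48) - 16063) = √(8783 - 16063) = √(-7280) = 4*I*√455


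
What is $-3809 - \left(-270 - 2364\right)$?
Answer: $-1175$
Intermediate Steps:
$-3809 - \left(-270 - 2364\right) = -3809 - -2634 = -3809 + 2634 = -1175$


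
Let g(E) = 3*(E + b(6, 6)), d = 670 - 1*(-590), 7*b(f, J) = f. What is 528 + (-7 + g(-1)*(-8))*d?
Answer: -3972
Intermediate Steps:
b(f, J) = f/7
d = 1260 (d = 670 + 590 = 1260)
g(E) = 18/7 + 3*E (g(E) = 3*(E + (⅐)*6) = 3*(E + 6/7) = 3*(6/7 + E) = 18/7 + 3*E)
528 + (-7 + g(-1)*(-8))*d = 528 + (-7 + (18/7 + 3*(-1))*(-8))*1260 = 528 + (-7 + (18/7 - 3)*(-8))*1260 = 528 + (-7 - 3/7*(-8))*1260 = 528 + (-7 + 24/7)*1260 = 528 - 25/7*1260 = 528 - 4500 = -3972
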